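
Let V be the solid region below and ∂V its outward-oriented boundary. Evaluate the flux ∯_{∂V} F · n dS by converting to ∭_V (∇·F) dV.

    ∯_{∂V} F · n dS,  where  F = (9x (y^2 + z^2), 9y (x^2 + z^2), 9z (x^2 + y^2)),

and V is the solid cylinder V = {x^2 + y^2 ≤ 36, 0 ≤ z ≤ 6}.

By the divergence theorem,

    ∯_{∂V} F · n dS = ∭_V (∇ · F) dV.

Compute the divergence:
    ∇ · F = ∂F_x/∂x + ∂F_y/∂y + ∂F_z/∂z = 9y^2 + 9z^2 + 9x^2 + 9z^2 + 9x^2 + 9y^2 = 18x^2 + 18y^2 + 18z^2.

In cylindrical coordinates, x = r cos(θ), y = r sin(θ), z = z, dV = r dr dθ dz, with 0 ≤ r ≤ 6, 0 ≤ θ ≤ 2π, 0 ≤ z ≤ 6.

The integrand, after substitution and multiplying by the volume element, becomes (18r^2 + 18z^2) · r, so

    ∭_V (∇·F) dV = ∫_0^{2π} ∫_0^{6} ∫_0^{6} (18r^2 + 18z^2) · r dz dr dθ.

Inner (z from 0 to 6): 108r (r^2 + 12).
Middle (r from 0 to 6): 58320.
Outer (θ from 0 to 2π): 116640π.

Therefore ∯_{∂V} F · n dS = 116640π.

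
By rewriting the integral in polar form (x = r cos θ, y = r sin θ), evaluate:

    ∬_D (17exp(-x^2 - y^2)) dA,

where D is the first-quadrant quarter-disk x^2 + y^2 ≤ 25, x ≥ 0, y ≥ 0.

The region D is 0 ≤ r ≤ 5, 0 ≤ θ ≤ π/2 in polar coordinates, where x = r cos(θ), y = r sin(θ), and dA = r dr dθ.

Under the substitution, the integrand becomes 17exp(-r^2), so

    ∬_D (17exp(-x^2 - y^2)) dA = ∫_{0}^{π/2} ∫_{0}^{5} (17exp(-r^2)) · r dr dθ.

Inner integral (in r): ∫_{0}^{5} (17exp(-r^2)) · r dr = 17/2 - 17exp(-25)/2.

Outer integral (in θ): ∫_{0}^{π/2} (17/2 - 17exp(-25)/2) dθ = -17π (1 - exp(25))exp(-25)/4.

Therefore ∬_D (17exp(-x^2 - y^2)) dA = -17π (1 - exp(25))exp(-25)/4.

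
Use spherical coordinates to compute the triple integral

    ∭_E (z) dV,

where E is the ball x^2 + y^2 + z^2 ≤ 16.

In spherical coordinates, x = ρ sin(φ) cos(θ), y = ρ sin(φ) sin(θ), z = ρ cos(φ), and dV = ρ^2 sin(φ) dρ dφ dθ.

The integrand becomes ρ cos(φ), so

    ∭_E (z) dV = ∫_{0}^{2π} ∫_{0}^{π} ∫_{0}^{4} (ρ cos(φ)) · ρ^2 sin(φ) dρ dφ dθ.

Inner (ρ): 32sin(2φ).
Middle (φ): 0.
Outer (θ): 0.

Therefore the triple integral equals 0.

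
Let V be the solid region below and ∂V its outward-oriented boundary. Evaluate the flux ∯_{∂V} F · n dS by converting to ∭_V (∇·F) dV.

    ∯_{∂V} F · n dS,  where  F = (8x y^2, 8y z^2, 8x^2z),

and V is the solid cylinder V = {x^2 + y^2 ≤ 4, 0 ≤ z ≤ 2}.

By the divergence theorem,

    ∯_{∂V} F · n dS = ∭_V (∇ · F) dV.

Compute the divergence:
    ∇ · F = ∂F_x/∂x + ∂F_y/∂y + ∂F_z/∂z = 8y^2 + 8z^2 + 8x^2 = 8x^2 + 8y^2 + 8z^2.

In cylindrical coordinates, x = r cos(θ), y = r sin(θ), z = z, dV = r dr dθ dz, with 0 ≤ r ≤ 2, 0 ≤ θ ≤ 2π, 0 ≤ z ≤ 2.

The integrand, after substitution and multiplying by the volume element, becomes (8r^2 + 8z^2) · r, so

    ∭_V (∇·F) dV = ∫_0^{2π} ∫_0^{2} ∫_0^{2} (8r^2 + 8z^2) · r dz dr dθ.

Inner (z from 0 to 2): 16r (r^2 + 4/3).
Middle (r from 0 to 2): 320/3.
Outer (θ from 0 to 2π): 640π/3.

Therefore ∯_{∂V} F · n dS = 640π/3.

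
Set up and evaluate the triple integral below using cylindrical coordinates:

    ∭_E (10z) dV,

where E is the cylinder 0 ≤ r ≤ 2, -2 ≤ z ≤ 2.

In cylindrical coordinates, x = r cos(θ), y = r sin(θ), z = z, and dV = r dr dθ dz.

The integrand becomes 10z, so

    ∭_E (10z) dV = ∫_{0}^{2π} ∫_{0}^{2} ∫_{-2}^{2} (10z) · r dz dr dθ.

Inner (z): 0.
Middle (r from 0 to 2): 0.
Outer (θ): 0.

Therefore the triple integral equals 0.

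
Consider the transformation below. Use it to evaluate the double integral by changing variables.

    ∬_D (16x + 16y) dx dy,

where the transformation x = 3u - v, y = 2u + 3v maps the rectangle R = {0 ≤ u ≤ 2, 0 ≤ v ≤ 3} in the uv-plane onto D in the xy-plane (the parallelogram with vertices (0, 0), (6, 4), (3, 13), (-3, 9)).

Compute the Jacobian determinant of (x, y) with respect to (u, v):

    ∂(x,y)/∂(u,v) = | 3  -1 | = (3)(3) - (-1)(2) = 11.
                   | 2  3 |

Its absolute value is |J| = 11 (the area scaling factor).

Substituting x = 3u - v, y = 2u + 3v into the integrand,

    16x + 16y → 80u + 32v,

so the integral becomes

    ∬_R (80u + 32v) · |J| du dv = ∫_0^2 ∫_0^3 (880u + 352v) dv du.

Inner (v): 2640u + 1584.
Outer (u): 8448.

Therefore ∬_D (16x + 16y) dx dy = 8448.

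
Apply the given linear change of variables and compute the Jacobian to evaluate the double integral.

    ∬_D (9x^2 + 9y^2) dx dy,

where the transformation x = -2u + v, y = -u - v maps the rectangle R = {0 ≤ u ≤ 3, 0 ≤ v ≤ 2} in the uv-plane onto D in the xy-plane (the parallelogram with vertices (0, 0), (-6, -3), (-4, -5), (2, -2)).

Compute the Jacobian determinant of (x, y) with respect to (u, v):

    ∂(x,y)/∂(u,v) = | -2  1 | = (-2)(-1) - (1)(-1) = 3.
                   | -1  -1 |

Its absolute value is |J| = 3 (the area scaling factor).

Substituting x = -2u + v, y = -u - v into the integrand,

    9x^2 + 9y^2 → 45u^2 - 18u v + 18v^2,

so the integral becomes

    ∬_R (45u^2 - 18u v + 18v^2) · |J| du dv = ∫_0^3 ∫_0^2 (135u^2 - 54u v + 54v^2) dv du.

Inner (v): 270u^2 - 108u + 144.
Outer (u): 2376.

Therefore ∬_D (9x^2 + 9y^2) dx dy = 2376.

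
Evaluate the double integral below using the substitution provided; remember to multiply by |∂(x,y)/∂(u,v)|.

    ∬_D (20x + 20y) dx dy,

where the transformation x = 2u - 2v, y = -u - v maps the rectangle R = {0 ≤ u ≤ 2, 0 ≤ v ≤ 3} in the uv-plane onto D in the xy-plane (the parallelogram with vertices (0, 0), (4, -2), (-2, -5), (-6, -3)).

Compute the Jacobian determinant of (x, y) with respect to (u, v):

    ∂(x,y)/∂(u,v) = | 2  -2 | = (2)(-1) - (-2)(-1) = -4.
                   | -1  -1 |

Its absolute value is |J| = 4 (the area scaling factor).

Substituting x = 2u - 2v, y = -u - v into the integrand,

    20x + 20y → 20u - 60v,

so the integral becomes

    ∬_R (20u - 60v) · |J| du dv = ∫_0^2 ∫_0^3 (80u - 240v) dv du.

Inner (v): 240u - 1080.
Outer (u): -1680.

Therefore ∬_D (20x + 20y) dx dy = -1680.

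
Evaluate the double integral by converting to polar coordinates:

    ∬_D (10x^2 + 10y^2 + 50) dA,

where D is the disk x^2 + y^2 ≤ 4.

The region D is 0 ≤ r ≤ 2, 0 ≤ θ ≤ 2π in polar coordinates, where x = r cos(θ), y = r sin(θ), and dA = r dr dθ.

Under the substitution, the integrand becomes 10r^2 + 50, so

    ∬_D (10x^2 + 10y^2 + 50) dA = ∫_{0}^{2π} ∫_{0}^{2} (10r^2 + 50) · r dr dθ.

Inner integral (in r): ∫_{0}^{2} (10r^2 + 50) · r dr = 140.

Outer integral (in θ): ∫_{0}^{2π} (140) dθ = 280π.

Therefore ∬_D (10x^2 + 10y^2 + 50) dA = 280π.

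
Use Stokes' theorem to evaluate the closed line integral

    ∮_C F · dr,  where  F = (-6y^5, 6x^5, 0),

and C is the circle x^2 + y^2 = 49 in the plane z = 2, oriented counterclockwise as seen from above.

Let S be the flat disk x^2 + y^2 ≤ 49 in the plane z = 2, with upward unit normal n̂ = ẑ. By Stokes' theorem,

    ∮_C F · dr = ∬_S (∇ × F) · n̂ dS = ∬_D (curl F)_z dA,

where D is the disk x^2 + y^2 ≤ 49.

Compute the curl of F = (-6y^5, 6x^5, 0):
    (∇ × F)_x = ∂F_z/∂y - ∂F_y/∂z = 0,
    (∇ × F)_y = ∂F_x/∂z - ∂F_z/∂x = 0,
    (∇ × F)_z = ∂F_y/∂x - ∂F_x/∂y = 30x^4 + 30y^4.

On z = 2, (curl F)_z = 30x^4 + 30y^4.

Convert to polar (x = r cos θ, y = r sin θ, dA = r dr dθ); the integrand becomes 30r^4(sin(θ)^4 + cos(θ)^4), so

    ∬_D (curl F)_z dA = ∫_0^{2π} ∫_0^{7} (30r^4(sin(θ)^4 + cos(θ)^4)) · r dr dθ.

Inner (r from 0 to 7): 588245sin(θ)^4 + 588245cos(θ)^4.
Outer (θ from 0 to 2π): 1764735π/2.

Therefore ∮_C F · dr = 1764735π/2.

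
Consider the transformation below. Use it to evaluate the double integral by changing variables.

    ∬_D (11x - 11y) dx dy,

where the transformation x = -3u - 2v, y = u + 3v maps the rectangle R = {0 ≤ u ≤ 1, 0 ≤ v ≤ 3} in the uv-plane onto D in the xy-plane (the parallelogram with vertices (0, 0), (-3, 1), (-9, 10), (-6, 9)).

Compute the Jacobian determinant of (x, y) with respect to (u, v):

    ∂(x,y)/∂(u,v) = | -3  -2 | = (-3)(3) - (-2)(1) = -7.
                   | 1  3 |

Its absolute value is |J| = 7 (the area scaling factor).

Substituting x = -3u - 2v, y = u + 3v into the integrand,

    11x - 11y → -44u - 55v,

so the integral becomes

    ∬_R (-44u - 55v) · |J| du dv = ∫_0^1 ∫_0^3 (-308u - 385v) dv du.

Inner (v): -924u - 3465/2.
Outer (u): -4389/2.

Therefore ∬_D (11x - 11y) dx dy = -4389/2.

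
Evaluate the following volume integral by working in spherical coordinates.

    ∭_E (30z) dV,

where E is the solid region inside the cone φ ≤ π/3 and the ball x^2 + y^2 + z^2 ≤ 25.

In spherical coordinates, x = ρ sin(φ) cos(θ), y = ρ sin(φ) sin(θ), z = ρ cos(φ), and dV = ρ^2 sin(φ) dρ dφ dθ.

The integrand becomes 30ρ cos(φ), so

    ∭_E (30z) dV = ∫_{0}^{2π} ∫_{0}^{π/3} ∫_{0}^{5} (30ρ cos(φ)) · ρ^2 sin(φ) dρ dφ dθ.

Inner (ρ): 9375sin(2φ)/4.
Middle (φ): 28125/16.
Outer (θ): 28125π/8.

Therefore the triple integral equals 28125π/8.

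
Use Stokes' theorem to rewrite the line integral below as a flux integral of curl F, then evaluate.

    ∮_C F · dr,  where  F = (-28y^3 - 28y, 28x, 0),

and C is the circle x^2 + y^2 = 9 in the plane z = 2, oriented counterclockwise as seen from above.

Let S be the flat disk x^2 + y^2 ≤ 9 in the plane z = 2, with upward unit normal n̂ = ẑ. By Stokes' theorem,

    ∮_C F · dr = ∬_S (∇ × F) · n̂ dS = ∬_D (curl F)_z dA,

where D is the disk x^2 + y^2 ≤ 9.

Compute the curl of F = (-28y^3 - 28y, 28x, 0):
    (∇ × F)_x = ∂F_z/∂y - ∂F_y/∂z = 0,
    (∇ × F)_y = ∂F_x/∂z - ∂F_z/∂x = 0,
    (∇ × F)_z = ∂F_y/∂x - ∂F_x/∂y = 84y^2 + 56.

On z = 2, (curl F)_z = 84y^2 + 56.

Convert to polar (x = r cos θ, y = r sin θ, dA = r dr dθ); the integrand becomes 84r^2sin(θ)^2 + 56, so

    ∬_D (curl F)_z dA = ∫_0^{2π} ∫_0^{3} (84r^2sin(θ)^2 + 56) · r dr dθ.

Inner (r from 0 to 3): 1701sin(θ)^2 + 252.
Outer (θ from 0 to 2π): 2205π.

Therefore ∮_C F · dr = 2205π.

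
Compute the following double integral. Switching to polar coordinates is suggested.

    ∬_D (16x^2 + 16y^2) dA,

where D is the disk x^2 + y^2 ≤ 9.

The region D is 0 ≤ r ≤ 3, 0 ≤ θ ≤ 2π in polar coordinates, where x = r cos(θ), y = r sin(θ), and dA = r dr dθ.

Under the substitution, the integrand becomes 16r^2, so

    ∬_D (16x^2 + 16y^2) dA = ∫_{0}^{2π} ∫_{0}^{3} (16r^2) · r dr dθ.

Inner integral (in r): ∫_{0}^{3} (16r^2) · r dr = 324.

Outer integral (in θ): ∫_{0}^{2π} (324) dθ = 648π.

Therefore ∬_D (16x^2 + 16y^2) dA = 648π.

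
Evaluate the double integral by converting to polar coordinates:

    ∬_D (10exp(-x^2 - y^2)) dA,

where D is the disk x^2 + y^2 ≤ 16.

The region D is 0 ≤ r ≤ 4, 0 ≤ θ ≤ 2π in polar coordinates, where x = r cos(θ), y = r sin(θ), and dA = r dr dθ.

Under the substitution, the integrand becomes 10exp(-r^2), so

    ∬_D (10exp(-x^2 - y^2)) dA = ∫_{0}^{2π} ∫_{0}^{4} (10exp(-r^2)) · r dr dθ.

Inner integral (in r): ∫_{0}^{4} (10exp(-r^2)) · r dr = 5 - 5exp(-16).

Outer integral (in θ): ∫_{0}^{2π} (5 - 5exp(-16)) dθ = -10π exp(-16) + 10π.

Therefore ∬_D (10exp(-x^2 - y^2)) dA = -10π exp(-16) + 10π.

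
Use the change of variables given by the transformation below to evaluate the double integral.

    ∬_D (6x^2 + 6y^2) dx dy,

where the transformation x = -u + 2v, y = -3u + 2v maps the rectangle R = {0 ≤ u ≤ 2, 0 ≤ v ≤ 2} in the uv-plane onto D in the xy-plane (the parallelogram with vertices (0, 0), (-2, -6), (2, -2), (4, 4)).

Compute the Jacobian determinant of (x, y) with respect to (u, v):

    ∂(x,y)/∂(u,v) = | -1  2 | = (-1)(2) - (2)(-3) = 4.
                   | -3  2 |

Its absolute value is |J| = 4 (the area scaling factor).

Substituting x = -u + 2v, y = -3u + 2v into the integrand,

    6x^2 + 6y^2 → 60u^2 - 96u v + 48v^2,

so the integral becomes

    ∬_R (60u^2 - 96u v + 48v^2) · |J| du dv = ∫_0^2 ∫_0^2 (240u^2 - 384u v + 192v^2) dv du.

Inner (v): 480u^2 - 768u + 512.
Outer (u): 768.

Therefore ∬_D (6x^2 + 6y^2) dx dy = 768.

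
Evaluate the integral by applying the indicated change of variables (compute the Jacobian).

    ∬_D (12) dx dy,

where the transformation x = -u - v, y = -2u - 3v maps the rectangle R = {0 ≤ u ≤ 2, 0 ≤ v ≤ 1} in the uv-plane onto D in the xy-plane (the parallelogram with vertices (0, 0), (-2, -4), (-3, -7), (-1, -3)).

Compute the Jacobian determinant of (x, y) with respect to (u, v):

    ∂(x,y)/∂(u,v) = | -1  -1 | = (-1)(-3) - (-1)(-2) = 1.
                   | -2  -3 |

Its absolute value is |J| = 1 (the area scaling factor).

Substituting x = -u - v, y = -2u - 3v into the integrand,

    12 → 12,

so the integral becomes

    ∬_R (12) · |J| du dv = ∫_0^2 ∫_0^1 (12) dv du.

Inner (v): 12.
Outer (u): 24.

Therefore ∬_D (12) dx dy = 24.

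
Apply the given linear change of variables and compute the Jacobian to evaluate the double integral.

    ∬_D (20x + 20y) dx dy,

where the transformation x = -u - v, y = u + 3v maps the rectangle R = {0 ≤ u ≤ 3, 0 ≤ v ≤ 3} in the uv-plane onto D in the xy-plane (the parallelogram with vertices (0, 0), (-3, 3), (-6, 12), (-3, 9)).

Compute the Jacobian determinant of (x, y) with respect to (u, v):

    ∂(x,y)/∂(u,v) = | -1  -1 | = (-1)(3) - (-1)(1) = -2.
                   | 1  3 |

Its absolute value is |J| = 2 (the area scaling factor).

Substituting x = -u - v, y = u + 3v into the integrand,

    20x + 20y → 40v,

so the integral becomes

    ∬_R (40v) · |J| du dv = ∫_0^3 ∫_0^3 (80v) dv du.

Inner (v): 360.
Outer (u): 1080.

Therefore ∬_D (20x + 20y) dx dy = 1080.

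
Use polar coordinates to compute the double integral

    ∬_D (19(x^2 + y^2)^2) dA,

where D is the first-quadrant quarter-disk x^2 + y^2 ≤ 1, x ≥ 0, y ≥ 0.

The region D is 0 ≤ r ≤ 1, 0 ≤ θ ≤ π/2 in polar coordinates, where x = r cos(θ), y = r sin(θ), and dA = r dr dθ.

Under the substitution, the integrand becomes 19r^4, so

    ∬_D (19(x^2 + y^2)^2) dA = ∫_{0}^{π/2} ∫_{0}^{1} (19r^4) · r dr dθ.

Inner integral (in r): ∫_{0}^{1} (19r^4) · r dr = 19/6.

Outer integral (in θ): ∫_{0}^{π/2} (19/6) dθ = 19π/12.

Therefore ∬_D (19(x^2 + y^2)^2) dA = 19π/12.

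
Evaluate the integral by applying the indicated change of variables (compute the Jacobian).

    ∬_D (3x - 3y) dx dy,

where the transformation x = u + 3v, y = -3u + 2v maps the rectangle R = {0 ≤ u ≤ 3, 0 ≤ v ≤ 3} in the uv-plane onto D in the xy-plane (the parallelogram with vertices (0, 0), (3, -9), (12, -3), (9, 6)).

Compute the Jacobian determinant of (x, y) with respect to (u, v):

    ∂(x,y)/∂(u,v) = | 1  3 | = (1)(2) - (3)(-3) = 11.
                   | -3  2 |

Its absolute value is |J| = 11 (the area scaling factor).

Substituting x = u + 3v, y = -3u + 2v into the integrand,

    3x - 3y → 12u + 3v,

so the integral becomes

    ∬_R (12u + 3v) · |J| du dv = ∫_0^3 ∫_0^3 (132u + 33v) dv du.

Inner (v): 396u + 297/2.
Outer (u): 4455/2.

Therefore ∬_D (3x - 3y) dx dy = 4455/2.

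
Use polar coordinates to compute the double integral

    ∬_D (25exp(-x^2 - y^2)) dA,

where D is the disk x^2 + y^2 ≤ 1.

The region D is 0 ≤ r ≤ 1, 0 ≤ θ ≤ 2π in polar coordinates, where x = r cos(θ), y = r sin(θ), and dA = r dr dθ.

Under the substitution, the integrand becomes 25exp(-r^2), so

    ∬_D (25exp(-x^2 - y^2)) dA = ∫_{0}^{2π} ∫_{0}^{1} (25exp(-r^2)) · r dr dθ.

Inner integral (in r): ∫_{0}^{1} (25exp(-r^2)) · r dr = 25/2 - 25exp(-1)/2.

Outer integral (in θ): ∫_{0}^{2π} (25/2 - 25exp(-1)/2) dθ = -25π exp(-1) + 25π.

Therefore ∬_D (25exp(-x^2 - y^2)) dA = -25π exp(-1) + 25π.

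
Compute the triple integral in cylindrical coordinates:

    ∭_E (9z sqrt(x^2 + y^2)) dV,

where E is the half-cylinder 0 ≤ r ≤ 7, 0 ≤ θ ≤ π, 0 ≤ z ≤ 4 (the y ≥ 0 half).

In cylindrical coordinates, x = r cos(θ), y = r sin(θ), z = z, and dV = r dr dθ dz.

The integrand becomes 9r z, so

    ∭_E (9z sqrt(x^2 + y^2)) dV = ∫_{0}^{π} ∫_{0}^{7} ∫_{0}^{4} (9r z) · r dz dr dθ.

Inner (z): 72r^2.
Middle (r from 0 to 7): 8232.
Outer (θ): 8232π.

Therefore the triple integral equals 8232π.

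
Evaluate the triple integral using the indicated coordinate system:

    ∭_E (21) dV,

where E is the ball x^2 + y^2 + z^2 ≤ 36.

In spherical coordinates, x = ρ sin(φ) cos(θ), y = ρ sin(φ) sin(θ), z = ρ cos(φ), and dV = ρ^2 sin(φ) dρ dφ dθ.

The integrand becomes 21, so

    ∭_E (21) dV = ∫_{0}^{2π} ∫_{0}^{π} ∫_{0}^{6} (21) · ρ^2 sin(φ) dρ dφ dθ.

Inner (ρ): 1512sin(φ).
Middle (φ): 3024.
Outer (θ): 6048π.

Therefore the triple integral equals 6048π.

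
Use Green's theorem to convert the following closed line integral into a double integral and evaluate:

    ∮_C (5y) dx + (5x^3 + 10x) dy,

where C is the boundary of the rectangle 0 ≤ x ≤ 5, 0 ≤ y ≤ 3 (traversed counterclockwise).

Green's theorem converts the closed line integral into a double integral over the enclosed region D:

    ∮_C P dx + Q dy = ∬_D (∂Q/∂x - ∂P/∂y) dA.

Here P = 5y, Q = 5x^3 + 10x, so

    ∂Q/∂x = 15x^2 + 10,    ∂P/∂y = 5,
    ∂Q/∂x - ∂P/∂y = 15x^2 + 5.

D is the region 0 ≤ x ≤ 5, 0 ≤ y ≤ 3. Evaluating the double integral:

    ∬_D (15x^2 + 5) dA = ∫_0^{5} ∫_0^{3} (15x^2 + 5) dy dx.

Inner (y from 0 to 3): 45x^2 + 15.
Outer (x from 0 to 5): 1950.

Therefore ∮_C P dx + Q dy = 1950.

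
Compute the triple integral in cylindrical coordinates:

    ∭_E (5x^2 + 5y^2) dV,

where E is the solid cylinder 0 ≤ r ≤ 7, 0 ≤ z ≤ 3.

In cylindrical coordinates, x = r cos(θ), y = r sin(θ), z = z, and dV = r dr dθ dz.

The integrand becomes 5r^2, so

    ∭_E (5x^2 + 5y^2) dV = ∫_{0}^{2π} ∫_{0}^{7} ∫_{0}^{3} (5r^2) · r dz dr dθ.

Inner (z): 15r^3.
Middle (r from 0 to 7): 36015/4.
Outer (θ): 36015π/2.

Therefore the triple integral equals 36015π/2.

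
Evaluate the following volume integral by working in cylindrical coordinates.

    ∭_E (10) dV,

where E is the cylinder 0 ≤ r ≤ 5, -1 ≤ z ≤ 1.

In cylindrical coordinates, x = r cos(θ), y = r sin(θ), z = z, and dV = r dr dθ dz.

The integrand becomes 10, so

    ∭_E (10) dV = ∫_{0}^{2π} ∫_{0}^{5} ∫_{-1}^{1} (10) · r dz dr dθ.

Inner (z): 20r.
Middle (r from 0 to 5): 250.
Outer (θ): 500π.

Therefore the triple integral equals 500π.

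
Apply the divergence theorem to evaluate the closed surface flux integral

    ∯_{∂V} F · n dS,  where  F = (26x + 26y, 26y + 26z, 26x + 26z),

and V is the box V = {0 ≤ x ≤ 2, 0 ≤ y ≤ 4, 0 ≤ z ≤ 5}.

By the divergence theorem,

    ∯_{∂V} F · n dS = ∭_V (∇ · F) dV.

Compute the divergence:
    ∇ · F = ∂F_x/∂x + ∂F_y/∂y + ∂F_z/∂z = 26 + 26 + 26 = 78.

V is a rectangular box, so dV = dx dy dz with 0 ≤ x ≤ 2, 0 ≤ y ≤ 4, 0 ≤ z ≤ 5.

Integrate (78) over V as an iterated integral:

    ∭_V (∇·F) dV = ∫_0^{2} ∫_0^{4} ∫_0^{5} (78) dz dy dx.

Inner (z from 0 to 5): 390.
Middle (y from 0 to 4): 1560.
Outer (x from 0 to 2): 3120.

Therefore ∯_{∂V} F · n dS = 3120.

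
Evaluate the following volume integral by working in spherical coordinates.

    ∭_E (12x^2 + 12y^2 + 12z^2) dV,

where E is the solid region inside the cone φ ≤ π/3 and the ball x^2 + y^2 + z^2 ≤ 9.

In spherical coordinates, x = ρ sin(φ) cos(θ), y = ρ sin(φ) sin(θ), z = ρ cos(φ), and dV = ρ^2 sin(φ) dρ dφ dθ.

The integrand becomes 12ρ^2, so

    ∭_E (12x^2 + 12y^2 + 12z^2) dV = ∫_{0}^{2π} ∫_{0}^{π/3} ∫_{0}^{3} (12ρ^2) · ρ^2 sin(φ) dρ dφ dθ.

Inner (ρ): 2916sin(φ)/5.
Middle (φ): 1458/5.
Outer (θ): 2916π/5.

Therefore the triple integral equals 2916π/5.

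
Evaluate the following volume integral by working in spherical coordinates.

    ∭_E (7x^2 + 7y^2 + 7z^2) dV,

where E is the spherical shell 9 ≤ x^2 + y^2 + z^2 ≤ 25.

In spherical coordinates, x = ρ sin(φ) cos(θ), y = ρ sin(φ) sin(θ), z = ρ cos(φ), and dV = ρ^2 sin(φ) dρ dφ dθ.

The integrand becomes 7ρ^2, so

    ∭_E (7x^2 + 7y^2 + 7z^2) dV = ∫_{0}^{2π} ∫_{0}^{π} ∫_{3}^{5} (7ρ^2) · ρ^2 sin(φ) dρ dφ dθ.

Inner (ρ): 20174sin(φ)/5.
Middle (φ): 40348/5.
Outer (θ): 80696π/5.

Therefore the triple integral equals 80696π/5.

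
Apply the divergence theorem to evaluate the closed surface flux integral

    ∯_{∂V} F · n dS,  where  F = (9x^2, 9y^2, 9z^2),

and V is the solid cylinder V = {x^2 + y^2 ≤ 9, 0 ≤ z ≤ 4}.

By the divergence theorem,

    ∯_{∂V} F · n dS = ∭_V (∇ · F) dV.

Compute the divergence:
    ∇ · F = ∂F_x/∂x + ∂F_y/∂y + ∂F_z/∂z = 18x + 18y + 18z.

In cylindrical coordinates, x = r cos(θ), y = r sin(θ), z = z, dV = r dr dθ dz, with 0 ≤ r ≤ 3, 0 ≤ θ ≤ 2π, 0 ≤ z ≤ 4.

The integrand, after substitution and multiplying by the volume element, becomes (18sqrt(2)r sin(θ + π/4) + 18z) · r, so

    ∭_V (∇·F) dV = ∫_0^{2π} ∫_0^{3} ∫_0^{4} (18sqrt(2)r sin(θ + π/4) + 18z) · r dz dr dθ.

Inner (z from 0 to 4): 72r (sqrt(2)r sin(θ + π/4) + 2).
Middle (r from 0 to 3): 648sqrt(2)sin(θ + π/4) + 648.
Outer (θ from 0 to 2π): 1296π.

Therefore ∯_{∂V} F · n dS = 1296π.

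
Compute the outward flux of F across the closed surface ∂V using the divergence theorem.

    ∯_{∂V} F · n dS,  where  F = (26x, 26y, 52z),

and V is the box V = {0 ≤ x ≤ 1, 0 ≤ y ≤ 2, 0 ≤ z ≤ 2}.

By the divergence theorem,

    ∯_{∂V} F · n dS = ∭_V (∇ · F) dV.

Compute the divergence:
    ∇ · F = ∂F_x/∂x + ∂F_y/∂y + ∂F_z/∂z = 26 + 26 + 52 = 104.

V is a rectangular box, so dV = dx dy dz with 0 ≤ x ≤ 1, 0 ≤ y ≤ 2, 0 ≤ z ≤ 2.

Integrate (104) over V as an iterated integral:

    ∭_V (∇·F) dV = ∫_0^{1} ∫_0^{2} ∫_0^{2} (104) dz dy dx.

Inner (z from 0 to 2): 208.
Middle (y from 0 to 2): 416.
Outer (x from 0 to 1): 416.

Therefore ∯_{∂V} F · n dS = 416.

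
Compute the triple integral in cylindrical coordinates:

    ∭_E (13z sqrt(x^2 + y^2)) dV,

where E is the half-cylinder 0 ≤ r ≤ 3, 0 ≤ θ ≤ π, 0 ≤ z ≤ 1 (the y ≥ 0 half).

In cylindrical coordinates, x = r cos(θ), y = r sin(θ), z = z, and dV = r dr dθ dz.

The integrand becomes 13r z, so

    ∭_E (13z sqrt(x^2 + y^2)) dV = ∫_{0}^{π} ∫_{0}^{3} ∫_{0}^{1} (13r z) · r dz dr dθ.

Inner (z): 13r^2/2.
Middle (r from 0 to 3): 117/2.
Outer (θ): 117π/2.

Therefore the triple integral equals 117π/2.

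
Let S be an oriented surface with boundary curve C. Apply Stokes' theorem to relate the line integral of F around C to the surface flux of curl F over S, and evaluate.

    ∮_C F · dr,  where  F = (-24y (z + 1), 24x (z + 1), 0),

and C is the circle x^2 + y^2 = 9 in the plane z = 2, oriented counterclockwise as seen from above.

Let S be the flat disk x^2 + y^2 ≤ 9 in the plane z = 2, with upward unit normal n̂ = ẑ. By Stokes' theorem,

    ∮_C F · dr = ∬_S (∇ × F) · n̂ dS = ∬_D (curl F)_z dA,

where D is the disk x^2 + y^2 ≤ 9.

Compute the curl of F = (-24y (z + 1), 24x (z + 1), 0):
    (∇ × F)_x = ∂F_z/∂y - ∂F_y/∂z = -24x,
    (∇ × F)_y = ∂F_x/∂z - ∂F_z/∂x = -24y,
    (∇ × F)_z = ∂F_y/∂x - ∂F_x/∂y = 48z + 48.

On z = 2, (curl F)_z = 144.

Convert to polar (x = r cos θ, y = r sin θ, dA = r dr dθ); the integrand becomes 144, so

    ∬_D (curl F)_z dA = ∫_0^{2π} ∫_0^{3} (144) · r dr dθ.

Inner (r from 0 to 3): 648.
Outer (θ from 0 to 2π): 1296π.

Therefore ∮_C F · dr = 1296π.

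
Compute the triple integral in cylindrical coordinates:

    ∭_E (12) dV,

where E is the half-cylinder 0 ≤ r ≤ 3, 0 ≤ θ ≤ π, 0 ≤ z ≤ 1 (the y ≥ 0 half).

In cylindrical coordinates, x = r cos(θ), y = r sin(θ), z = z, and dV = r dr dθ dz.

The integrand becomes 12, so

    ∭_E (12) dV = ∫_{0}^{π} ∫_{0}^{3} ∫_{0}^{1} (12) · r dz dr dθ.

Inner (z): 12r.
Middle (r from 0 to 3): 54.
Outer (θ): 54π.

Therefore the triple integral equals 54π.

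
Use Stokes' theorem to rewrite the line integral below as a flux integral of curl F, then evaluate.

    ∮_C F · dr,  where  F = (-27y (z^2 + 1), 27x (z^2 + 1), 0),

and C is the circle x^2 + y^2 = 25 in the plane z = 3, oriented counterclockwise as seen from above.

Let S be the flat disk x^2 + y^2 ≤ 25 in the plane z = 3, with upward unit normal n̂ = ẑ. By Stokes' theorem,

    ∮_C F · dr = ∬_S (∇ × F) · n̂ dS = ∬_D (curl F)_z dA,

where D is the disk x^2 + y^2 ≤ 25.

Compute the curl of F = (-27y (z^2 + 1), 27x (z^2 + 1), 0):
    (∇ × F)_x = ∂F_z/∂y - ∂F_y/∂z = -54x z,
    (∇ × F)_y = ∂F_x/∂z - ∂F_z/∂x = -54y z,
    (∇ × F)_z = ∂F_y/∂x - ∂F_x/∂y = 54z^2 + 54.

On z = 3, (curl F)_z = 540.

Convert to polar (x = r cos θ, y = r sin θ, dA = r dr dθ); the integrand becomes 540, so

    ∬_D (curl F)_z dA = ∫_0^{2π} ∫_0^{5} (540) · r dr dθ.

Inner (r from 0 to 5): 6750.
Outer (θ from 0 to 2π): 13500π.

Therefore ∮_C F · dr = 13500π.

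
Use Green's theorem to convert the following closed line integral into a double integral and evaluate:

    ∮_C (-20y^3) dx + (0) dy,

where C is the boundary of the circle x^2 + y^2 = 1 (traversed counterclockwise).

Green's theorem converts the closed line integral into a double integral over the enclosed region D:

    ∮_C P dx + Q dy = ∬_D (∂Q/∂x - ∂P/∂y) dA.

Here P = -20y^3, Q = 0, so

    ∂Q/∂x = 0,    ∂P/∂y = -60y^2,
    ∂Q/∂x - ∂P/∂y = 60y^2.

D is the region x^2 + y^2 ≤ 1. Evaluating the double integral:

In polar coordinates (x = r cos θ, y = r sin θ, dA = r dr dθ) the integrand becomes 60r^2sin(θ)^2, so

    ∬_D (60y^2) dA = ∫_0^{2π} ∫_0^{1} (60r^2sin(θ)^2) · r dr dθ.

Inner (r from 0 to 1): 15sin(θ)^2.
Outer (θ from 0 to 2π): 15π.

Therefore ∮_C P dx + Q dy = 15π.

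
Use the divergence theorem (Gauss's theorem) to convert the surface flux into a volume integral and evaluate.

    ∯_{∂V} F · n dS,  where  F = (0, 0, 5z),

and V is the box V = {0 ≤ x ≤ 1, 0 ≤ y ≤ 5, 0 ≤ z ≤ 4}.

By the divergence theorem,

    ∯_{∂V} F · n dS = ∭_V (∇ · F) dV.

Compute the divergence:
    ∇ · F = ∂F_x/∂x + ∂F_y/∂y + ∂F_z/∂z = 0 + 0 + 5 = 5.

V is a rectangular box, so dV = dx dy dz with 0 ≤ x ≤ 1, 0 ≤ y ≤ 5, 0 ≤ z ≤ 4.

Integrate (5) over V as an iterated integral:

    ∭_V (∇·F) dV = ∫_0^{1} ∫_0^{5} ∫_0^{4} (5) dz dy dx.

Inner (z from 0 to 4): 20.
Middle (y from 0 to 5): 100.
Outer (x from 0 to 1): 100.

Therefore ∯_{∂V} F · n dS = 100.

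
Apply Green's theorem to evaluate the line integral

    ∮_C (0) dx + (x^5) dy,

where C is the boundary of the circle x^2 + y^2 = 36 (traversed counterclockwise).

Green's theorem converts the closed line integral into a double integral over the enclosed region D:

    ∮_C P dx + Q dy = ∬_D (∂Q/∂x - ∂P/∂y) dA.

Here P = 0, Q = x^5, so

    ∂Q/∂x = 5x^4,    ∂P/∂y = 0,
    ∂Q/∂x - ∂P/∂y = 5x^4.

D is the region x^2 + y^2 ≤ 36. Evaluating the double integral:

In polar coordinates (x = r cos θ, y = r sin θ, dA = r dr dθ) the integrand becomes 5r^4cos(θ)^4, so

    ∬_D (5x^4) dA = ∫_0^{2π} ∫_0^{6} (5r^4cos(θ)^4) · r dr dθ.

Inner (r from 0 to 6): 38880cos(θ)^4.
Outer (θ from 0 to 2π): 29160π.

Therefore ∮_C P dx + Q dy = 29160π.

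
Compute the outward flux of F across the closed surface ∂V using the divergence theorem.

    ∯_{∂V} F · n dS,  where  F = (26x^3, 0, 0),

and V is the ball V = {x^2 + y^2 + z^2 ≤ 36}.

By the divergence theorem,

    ∯_{∂V} F · n dS = ∭_V (∇ · F) dV.

Compute the divergence:
    ∇ · F = ∂F_x/∂x + ∂F_y/∂y + ∂F_z/∂z = 78x^2 + 0 + 0 = 78x^2.

In spherical coordinates, x = ρ sin(φ) cos(θ), y = ρ sin(φ) sin(θ), z = ρ cos(φ), dV = ρ^2 sin(φ) dρ dφ dθ, with 0 ≤ ρ ≤ 6, 0 ≤ φ ≤ π, 0 ≤ θ ≤ 2π.

The integrand, after substitution and multiplying by the volume element, becomes (78ρ^2sin(φ)^2cos(θ)^2) · ρ^2 sin(φ), so

    ∭_V (∇·F) dV = ∫_0^{2π} ∫_0^{π} ∫_0^{6} (78ρ^2sin(φ)^2cos(θ)^2) · ρ^2 sin(φ) dρ dφ dθ.

Inner (ρ from 0 to 6): 606528sin(φ)^3cos(θ)^2/5.
Middle (φ from 0 to π): 808704cos(θ)^2/5.
Outer (θ from 0 to 2π): 808704π/5.

Therefore ∯_{∂V} F · n dS = 808704π/5.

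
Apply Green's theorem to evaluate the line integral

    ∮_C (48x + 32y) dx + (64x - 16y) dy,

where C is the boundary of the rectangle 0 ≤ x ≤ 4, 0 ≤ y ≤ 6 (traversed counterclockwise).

Green's theorem converts the closed line integral into a double integral over the enclosed region D:

    ∮_C P dx + Q dy = ∬_D (∂Q/∂x - ∂P/∂y) dA.

Here P = 48x + 32y, Q = 64x - 16y, so

    ∂Q/∂x = 64,    ∂P/∂y = 32,
    ∂Q/∂x - ∂P/∂y = 32.

D is the region 0 ≤ x ≤ 4, 0 ≤ y ≤ 6. Evaluating the double integral:

    ∬_D (32) dA = ∫_0^{4} ∫_0^{6} (32) dy dx.

Inner (y from 0 to 6): 192.
Outer (x from 0 to 4): 768.

Therefore ∮_C P dx + Q dy = 768.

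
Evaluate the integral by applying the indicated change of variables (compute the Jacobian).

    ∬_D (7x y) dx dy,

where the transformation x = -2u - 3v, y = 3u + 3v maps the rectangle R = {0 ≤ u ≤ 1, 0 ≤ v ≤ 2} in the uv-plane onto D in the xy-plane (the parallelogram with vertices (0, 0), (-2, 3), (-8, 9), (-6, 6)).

Compute the Jacobian determinant of (x, y) with respect to (u, v):

    ∂(x,y)/∂(u,v) = | -2  -3 | = (-2)(3) - (-3)(3) = 3.
                   | 3  3 |

Its absolute value is |J| = 3 (the area scaling factor).

Substituting x = -2u - 3v, y = 3u + 3v into the integrand,

    7x y → -42u^2 - 105u v - 63v^2,

so the integral becomes

    ∬_R (-42u^2 - 105u v - 63v^2) · |J| du dv = ∫_0^1 ∫_0^2 (-126u^2 - 315u v - 189v^2) dv du.

Inner (v): -252u^2 - 630u - 504.
Outer (u): -903.

Therefore ∬_D (7x y) dx dy = -903.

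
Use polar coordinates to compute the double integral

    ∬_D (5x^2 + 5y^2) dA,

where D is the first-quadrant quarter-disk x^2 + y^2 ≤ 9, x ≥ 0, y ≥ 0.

The region D is 0 ≤ r ≤ 3, 0 ≤ θ ≤ π/2 in polar coordinates, where x = r cos(θ), y = r sin(θ), and dA = r dr dθ.

Under the substitution, the integrand becomes 5r^2, so

    ∬_D (5x^2 + 5y^2) dA = ∫_{0}^{π/2} ∫_{0}^{3} (5r^2) · r dr dθ.

Inner integral (in r): ∫_{0}^{3} (5r^2) · r dr = 405/4.

Outer integral (in θ): ∫_{0}^{π/2} (405/4) dθ = 405π/8.

Therefore ∬_D (5x^2 + 5y^2) dA = 405π/8.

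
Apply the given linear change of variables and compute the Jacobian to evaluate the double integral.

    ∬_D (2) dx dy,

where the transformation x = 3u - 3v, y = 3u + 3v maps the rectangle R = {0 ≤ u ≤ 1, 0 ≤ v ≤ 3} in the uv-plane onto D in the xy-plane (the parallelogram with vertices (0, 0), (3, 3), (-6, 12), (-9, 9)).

Compute the Jacobian determinant of (x, y) with respect to (u, v):

    ∂(x,y)/∂(u,v) = | 3  -3 | = (3)(3) - (-3)(3) = 18.
                   | 3  3 |

Its absolute value is |J| = 18 (the area scaling factor).

Substituting x = 3u - 3v, y = 3u + 3v into the integrand,

    2 → 2,

so the integral becomes

    ∬_R (2) · |J| du dv = ∫_0^1 ∫_0^3 (36) dv du.

Inner (v): 108.
Outer (u): 108.

Therefore ∬_D (2) dx dy = 108.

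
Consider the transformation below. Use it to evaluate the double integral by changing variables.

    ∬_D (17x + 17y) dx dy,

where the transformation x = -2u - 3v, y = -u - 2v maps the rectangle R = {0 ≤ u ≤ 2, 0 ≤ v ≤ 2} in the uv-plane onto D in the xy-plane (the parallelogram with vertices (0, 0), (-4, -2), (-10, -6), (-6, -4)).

Compute the Jacobian determinant of (x, y) with respect to (u, v):

    ∂(x,y)/∂(u,v) = | -2  -3 | = (-2)(-2) - (-3)(-1) = 1.
                   | -1  -2 |

Its absolute value is |J| = 1 (the area scaling factor).

Substituting x = -2u - 3v, y = -u - 2v into the integrand,

    17x + 17y → -51u - 85v,

so the integral becomes

    ∬_R (-51u - 85v) · |J| du dv = ∫_0^2 ∫_0^2 (-51u - 85v) dv du.

Inner (v): -102u - 170.
Outer (u): -544.

Therefore ∬_D (17x + 17y) dx dy = -544.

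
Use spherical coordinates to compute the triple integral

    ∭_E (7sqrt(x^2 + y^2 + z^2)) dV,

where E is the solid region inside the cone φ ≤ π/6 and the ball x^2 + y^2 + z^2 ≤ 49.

In spherical coordinates, x = ρ sin(φ) cos(θ), y = ρ sin(φ) sin(θ), z = ρ cos(φ), and dV = ρ^2 sin(φ) dρ dφ dθ.

The integrand becomes 7ρ, so

    ∭_E (7sqrt(x^2 + y^2 + z^2)) dV = ∫_{0}^{2π} ∫_{0}^{π/6} ∫_{0}^{7} (7ρ) · ρ^2 sin(φ) dρ dφ dθ.

Inner (ρ): 16807sin(φ)/4.
Middle (φ): 16807/4 - 16807sqrt(3)/8.
Outer (θ): 16807π (2 - sqrt(3))/4.

Therefore the triple integral equals 16807π (2 - sqrt(3))/4.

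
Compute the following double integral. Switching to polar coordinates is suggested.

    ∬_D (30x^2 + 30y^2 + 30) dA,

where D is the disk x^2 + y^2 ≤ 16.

The region D is 0 ≤ r ≤ 4, 0 ≤ θ ≤ 2π in polar coordinates, where x = r cos(θ), y = r sin(θ), and dA = r dr dθ.

Under the substitution, the integrand becomes 30r^2 + 30, so

    ∬_D (30x^2 + 30y^2 + 30) dA = ∫_{0}^{2π} ∫_{0}^{4} (30r^2 + 30) · r dr dθ.

Inner integral (in r): ∫_{0}^{4} (30r^2 + 30) · r dr = 2160.

Outer integral (in θ): ∫_{0}^{2π} (2160) dθ = 4320π.

Therefore ∬_D (30x^2 + 30y^2 + 30) dA = 4320π.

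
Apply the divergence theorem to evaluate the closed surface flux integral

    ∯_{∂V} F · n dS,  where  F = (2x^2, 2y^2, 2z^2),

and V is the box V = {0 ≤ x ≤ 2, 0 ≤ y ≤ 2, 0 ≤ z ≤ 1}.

By the divergence theorem,

    ∯_{∂V} F · n dS = ∭_V (∇ · F) dV.

Compute the divergence:
    ∇ · F = ∂F_x/∂x + ∂F_y/∂y + ∂F_z/∂z = 4x + 4y + 4z.

V is a rectangular box, so dV = dx dy dz with 0 ≤ x ≤ 2, 0 ≤ y ≤ 2, 0 ≤ z ≤ 1.

Integrate (4x + 4y + 4z) over V as an iterated integral:

    ∭_V (∇·F) dV = ∫_0^{2} ∫_0^{2} ∫_0^{1} (4x + 4y + 4z) dz dy dx.

Inner (z from 0 to 1): 4x + 4y + 2.
Middle (y from 0 to 2): 8x + 12.
Outer (x from 0 to 2): 40.

Therefore ∯_{∂V} F · n dS = 40.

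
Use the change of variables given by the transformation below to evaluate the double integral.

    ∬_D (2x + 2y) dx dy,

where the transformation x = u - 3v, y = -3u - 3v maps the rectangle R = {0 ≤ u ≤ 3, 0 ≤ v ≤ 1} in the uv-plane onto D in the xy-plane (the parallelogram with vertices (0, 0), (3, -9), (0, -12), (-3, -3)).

Compute the Jacobian determinant of (x, y) with respect to (u, v):

    ∂(x,y)/∂(u,v) = | 1  -3 | = (1)(-3) - (-3)(-3) = -12.
                   | -3  -3 |

Its absolute value is |J| = 12 (the area scaling factor).

Substituting x = u - 3v, y = -3u - 3v into the integrand,

    2x + 2y → -4u - 12v,

so the integral becomes

    ∬_R (-4u - 12v) · |J| du dv = ∫_0^3 ∫_0^1 (-48u - 144v) dv du.

Inner (v): -48u - 72.
Outer (u): -432.

Therefore ∬_D (2x + 2y) dx dy = -432.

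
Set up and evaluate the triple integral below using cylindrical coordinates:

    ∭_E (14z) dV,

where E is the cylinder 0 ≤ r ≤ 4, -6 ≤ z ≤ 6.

In cylindrical coordinates, x = r cos(θ), y = r sin(θ), z = z, and dV = r dr dθ dz.

The integrand becomes 14z, so

    ∭_E (14z) dV = ∫_{0}^{2π} ∫_{0}^{4} ∫_{-6}^{6} (14z) · r dz dr dθ.

Inner (z): 0.
Middle (r from 0 to 4): 0.
Outer (θ): 0.

Therefore the triple integral equals 0.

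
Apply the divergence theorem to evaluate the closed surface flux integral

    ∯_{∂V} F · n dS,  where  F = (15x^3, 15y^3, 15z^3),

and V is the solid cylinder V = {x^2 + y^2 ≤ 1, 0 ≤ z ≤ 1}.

By the divergence theorem,

    ∯_{∂V} F · n dS = ∭_V (∇ · F) dV.

Compute the divergence:
    ∇ · F = ∂F_x/∂x + ∂F_y/∂y + ∂F_z/∂z = 45x^2 + 45y^2 + 45z^2.

In cylindrical coordinates, x = r cos(θ), y = r sin(θ), z = z, dV = r dr dθ dz, with 0 ≤ r ≤ 1, 0 ≤ θ ≤ 2π, 0 ≤ z ≤ 1.

The integrand, after substitution and multiplying by the volume element, becomes (45r^2 + 45z^2) · r, so

    ∭_V (∇·F) dV = ∫_0^{2π} ∫_0^{1} ∫_0^{1} (45r^2 + 45z^2) · r dz dr dθ.

Inner (z from 0 to 1): 45r^3 + 15r.
Middle (r from 0 to 1): 75/4.
Outer (θ from 0 to 2π): 75π/2.

Therefore ∯_{∂V} F · n dS = 75π/2.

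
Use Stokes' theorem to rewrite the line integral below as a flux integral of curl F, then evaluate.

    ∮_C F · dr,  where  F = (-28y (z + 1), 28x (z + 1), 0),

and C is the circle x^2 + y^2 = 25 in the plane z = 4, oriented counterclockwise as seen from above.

Let S be the flat disk x^2 + y^2 ≤ 25 in the plane z = 4, with upward unit normal n̂ = ẑ. By Stokes' theorem,

    ∮_C F · dr = ∬_S (∇ × F) · n̂ dS = ∬_D (curl F)_z dA,

where D is the disk x^2 + y^2 ≤ 25.

Compute the curl of F = (-28y (z + 1), 28x (z + 1), 0):
    (∇ × F)_x = ∂F_z/∂y - ∂F_y/∂z = -28x,
    (∇ × F)_y = ∂F_x/∂z - ∂F_z/∂x = -28y,
    (∇ × F)_z = ∂F_y/∂x - ∂F_x/∂y = 56z + 56.

On z = 4, (curl F)_z = 280.

Convert to polar (x = r cos θ, y = r sin θ, dA = r dr dθ); the integrand becomes 280, so

    ∬_D (curl F)_z dA = ∫_0^{2π} ∫_0^{5} (280) · r dr dθ.

Inner (r from 0 to 5): 3500.
Outer (θ from 0 to 2π): 7000π.

Therefore ∮_C F · dr = 7000π.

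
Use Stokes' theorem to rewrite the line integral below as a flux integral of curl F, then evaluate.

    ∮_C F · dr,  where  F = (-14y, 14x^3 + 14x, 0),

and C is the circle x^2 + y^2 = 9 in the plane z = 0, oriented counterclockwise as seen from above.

Let S be the flat disk x^2 + y^2 ≤ 9 in the plane z = 0, with upward unit normal n̂ = ẑ. By Stokes' theorem,

    ∮_C F · dr = ∬_S (∇ × F) · n̂ dS = ∬_D (curl F)_z dA,

where D is the disk x^2 + y^2 ≤ 9.

Compute the curl of F = (-14y, 14x^3 + 14x, 0):
    (∇ × F)_x = ∂F_z/∂y - ∂F_y/∂z = 0,
    (∇ × F)_y = ∂F_x/∂z - ∂F_z/∂x = 0,
    (∇ × F)_z = ∂F_y/∂x - ∂F_x/∂y = 42x^2 + 28.

On z = 0, (curl F)_z = 42x^2 + 28.

Convert to polar (x = r cos θ, y = r sin θ, dA = r dr dθ); the integrand becomes 42r^2cos(θ)^2 + 28, so

    ∬_D (curl F)_z dA = ∫_0^{2π} ∫_0^{3} (42r^2cos(θ)^2 + 28) · r dr dθ.

Inner (r from 0 to 3): 1701cos(θ)^2/2 + 126.
Outer (θ from 0 to 2π): 2205π/2.

Therefore ∮_C F · dr = 2205π/2.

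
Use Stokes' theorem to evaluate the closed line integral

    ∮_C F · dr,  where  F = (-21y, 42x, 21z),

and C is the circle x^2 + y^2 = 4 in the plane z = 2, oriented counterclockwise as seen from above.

Let S be the flat disk x^2 + y^2 ≤ 4 in the plane z = 2, with upward unit normal n̂ = ẑ. By Stokes' theorem,

    ∮_C F · dr = ∬_S (∇ × F) · n̂ dS = ∬_D (curl F)_z dA,

where D is the disk x^2 + y^2 ≤ 4.

Compute the curl of F = (-21y, 42x, 21z):
    (∇ × F)_x = ∂F_z/∂y - ∂F_y/∂z = 0,
    (∇ × F)_y = ∂F_x/∂z - ∂F_z/∂x = 0,
    (∇ × F)_z = ∂F_y/∂x - ∂F_x/∂y = 63.

On z = 2, (curl F)_z = 63.

Convert to polar (x = r cos θ, y = r sin θ, dA = r dr dθ); the integrand becomes 63, so

    ∬_D (curl F)_z dA = ∫_0^{2π} ∫_0^{2} (63) · r dr dθ.

Inner (r from 0 to 2): 126.
Outer (θ from 0 to 2π): 252π.

Therefore ∮_C F · dr = 252π.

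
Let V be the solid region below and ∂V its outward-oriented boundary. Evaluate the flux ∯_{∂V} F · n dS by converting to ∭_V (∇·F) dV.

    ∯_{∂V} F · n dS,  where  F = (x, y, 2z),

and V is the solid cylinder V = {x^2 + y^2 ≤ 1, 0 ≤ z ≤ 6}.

By the divergence theorem,

    ∯_{∂V} F · n dS = ∭_V (∇ · F) dV.

Compute the divergence:
    ∇ · F = ∂F_x/∂x + ∂F_y/∂y + ∂F_z/∂z = 1 + 1 + 2 = 4.

In cylindrical coordinates, x = r cos(θ), y = r sin(θ), z = z, dV = r dr dθ dz, with 0 ≤ r ≤ 1, 0 ≤ θ ≤ 2π, 0 ≤ z ≤ 6.

The integrand, after substitution and multiplying by the volume element, becomes (4) · r, so

    ∭_V (∇·F) dV = ∫_0^{2π} ∫_0^{1} ∫_0^{6} (4) · r dz dr dθ.

Inner (z from 0 to 6): 24r.
Middle (r from 0 to 1): 12.
Outer (θ from 0 to 2π): 24π.

Therefore ∯_{∂V} F · n dS = 24π.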